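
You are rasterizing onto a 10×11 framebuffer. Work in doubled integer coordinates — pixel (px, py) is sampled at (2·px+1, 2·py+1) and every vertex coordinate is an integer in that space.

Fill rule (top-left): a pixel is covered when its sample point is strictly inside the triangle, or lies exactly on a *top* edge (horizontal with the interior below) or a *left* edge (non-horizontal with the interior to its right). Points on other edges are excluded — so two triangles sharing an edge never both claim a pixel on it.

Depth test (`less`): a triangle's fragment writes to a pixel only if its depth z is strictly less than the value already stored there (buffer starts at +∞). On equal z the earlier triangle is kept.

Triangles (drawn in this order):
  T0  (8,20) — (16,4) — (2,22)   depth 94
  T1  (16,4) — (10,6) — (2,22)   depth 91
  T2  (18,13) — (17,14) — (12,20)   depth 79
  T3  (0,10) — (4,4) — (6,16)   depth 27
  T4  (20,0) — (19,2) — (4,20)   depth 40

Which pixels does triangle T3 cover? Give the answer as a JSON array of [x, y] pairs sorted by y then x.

T0:
  2·area = 80  (B↔C swapped to make it positive)
  edge (8, 20)→(2, 22): d=(-6,2) right/bottom  bias=-1
  edge (2, 22)→(16, 4): d=(14,-18) top-left  bias=+0
  edge (16, 4)→(8, 20): d=(-8,16) right/bottom  bias=-1
    (6,4)@(13, 9): e=[56,16,8] → #
    (7,4)@(15, 9): e=[52,52,-24] → ·
    (5,5)@(11, 11): e=[48,8,24] → #
    (6,5)@(13, 11): e=[44,44,-8] → ·
    (4,6)@(9, 13): e=[40,0,40] → #  [on edge]
    (6,6)@(13, 13): e=[32,72,-24] → ·
    (4,7)@(9, 15): e=[28,28,24] → #
    (5,7)@(11, 15): e=[24,64,-8] → ·
    (3,8)@(7, 17): e=[20,20,40] → #
    (5,8)@(11, 17): e=[12,92,-24] → ·
    (8,8)@(17, 17): e=[0,200,-120] → ·  [on edge]
    (2,9)@(5, 19): e=[12,12,56] → #
    (5,9)@(11, 19): e=[0,120,-40] → ·  [on edge]
    (2,10)@(5, 21): e=[0,40,40] → ·  [on edge]
  covered (10 px):
    · · · · · · · · · ·
    · · · · · · · · · ·
    · · · · · · · · · ·
    · · · · · · · · · ·
    · · · · · · # · · ·
    · · · · · # · · · ·
    · · · · # # · · · ·
    · · · · # · · · · ·
    · · · # # · · · · ·
    · · # # · · · · · ·
    · # · · · · · · · ·
T1:
  2·area = 80  (B↔C swapped to make it positive)
  edge (16, 4)→(2, 22): d=(-14,18) right/bottom  bias=-1
  edge (2, 22)→(10, 6): d=(8,-16) top-left  bias=+0
  edge (10, 6)→(16, 4): d=(6,-2) top-left  bias=+0
    (9,1)@(19, 3): e=[-40,120,0] → ·  [on edge]
    (6,2)@(13, 5): e=[40,40,0] → #  [on edge]
    (7,2)@(15, 5): e=[4,72,4] → #
    (8,2)@(17, 5): e=[-32,104,8] → ·
    (3,3)@(7, 7): e=[120,-40,0] → ·  [on edge]
    (5,3)@(11, 7): e=[48,24,8] → #
    (7,3)@(15, 7): e=[-24,88,16] → ·
    (0,4)@(1, 9): e=[200,-120,0] → ·  [on edge]
    (4,4)@(9, 9): e=[56,8,16] → #
    (6,4)@(13, 9): e=[-16,72,24] → ·
    (4,5)@(9, 11): e=[28,24,28] → #
    (5,5)@(11, 11): e=[-8,56,32] → ·
    (4,6)@(9, 13): e=[0,40,40] → ·  [on edge]
  covered (10 px):
    · · · · · · · · · ·
    · · · · · · · · · ·
    · · · · · · # # · ·
    · · · · · # # · · ·
    · · · · # # · · · ·
    · · · · # · · · · ·
    · · · # · · · · · ·
    · · · # · · · · · ·
    · · # · · · · · · ·
    · · · · · · · · · ·
    · · · · · · · · · ·
T2:
  2·area = 1  (B↔C swapped to make it positive)
  edge (18, 13)→(12, 20): d=(-6,7) right/bottom  bias=-1
  edge (12, 20)→(17, 14): d=(5,-6) top-left  bias=+0
  edge (17, 14)→(18, 13): d=(1,-1) top-left  bias=+0
  covered (0 px):
    · · · · · · · · · ·
    · · · · · · · · · ·
    · · · · · · · · · ·
    · · · · · · · · · ·
    · · · · · · · · · ·
    · · · · · · · · · ·
    · · · · · · · · · ·
    · · · · · · · · · ·
    · · · · · · · · · ·
    · · · · · · · · · ·
    · · · · · · · · · ·
T3:
  2·area = 60
  edge (0, 10)→(4, 4): d=(4,-6) top-left  bias=+0
  edge (4, 4)→(6, 16): d=(2,12) right/bottom  bias=-1
  edge (6, 16)→(0, 10): d=(-6,-6) top-left  bias=+0
    (1,3)@(3, 7): e=[6,18,36] → #
    (2,3)@(5, 7): e=[18,-6,48] → ·
    (0,4)@(1, 9): e=[2,46,12] → #
    (2,4)@(5, 9): e=[26,-2,36] → ·
    (0,5)@(1, 11): e=[10,50,0] → #  [on edge]
    (2,5)@(5, 11): e=[34,2,24] → #
    (3,5)@(7, 11): e=[46,-22,36] → ·
    (0,6)@(1, 13): e=[18,54,-12] → ·
    (1,6)@(3, 13): e=[30,30,0] → #  [on edge]
    (3,6)@(7, 13): e=[54,-18,24] → ·
    (1,7)@(3, 15): e=[38,34,-12] → ·
    (2,7)@(5, 15): e=[50,10,0] → #  [on edge]
    (3,8)@(7, 17): e=[70,-10,0] → ·  [on edge]
    (4,9)@(9, 19): e=[90,-30,0] → ·  [on edge]
    (5,10)@(11, 21): e=[110,-50,0] → ·  [on edge]
  covered (9 px):
    · · · · · · · · · ·
    · · · · · · · · · ·
    · · · · · · · · · ·
    · # · · · · · · · ·
    # # · · · · · · · ·
    # # # · · · · · · ·
    · # # · · · · · · ·
    · · # · · · · · · ·
    · · · · · · · · · ·
    · · · · · · · · · ·
    · · · · · · · · · ·
T4:
  2·area = 12
  edge (20, 0)→(19, 2): d=(-1,2) right/bottom  bias=-1
  edge (19, 2)→(4, 20): d=(-15,18) right/bottom  bias=-1
  edge (4, 20)→(20, 0): d=(16,-20) top-left  bias=+0
    (6,4)@(13, 9): e=[5,3,4] → #
    (7,4)@(15, 9): e=[1,-33,44] → ·
    (6,5)@(13, 11): e=[3,-27,36] → ·
  covered (1 px):
    · · · · · · · · · ·
    · · · · · · · · · ·
    · · · · · · · · · ·
    · · · · · · · · · ·
    · · · · · · # · · ·
    · · · · · · · · · ·
    · · · · · · · · · ·
    · · · · · · · · · ·
    · · · · · · · · · ·
    · · · · · · · · · ·
    · · · · · · · · · ·

Final: [[1,3],[0,4],[1,4],[0,5],[1,5],[2,5],[1,6],[2,6],[2,7]]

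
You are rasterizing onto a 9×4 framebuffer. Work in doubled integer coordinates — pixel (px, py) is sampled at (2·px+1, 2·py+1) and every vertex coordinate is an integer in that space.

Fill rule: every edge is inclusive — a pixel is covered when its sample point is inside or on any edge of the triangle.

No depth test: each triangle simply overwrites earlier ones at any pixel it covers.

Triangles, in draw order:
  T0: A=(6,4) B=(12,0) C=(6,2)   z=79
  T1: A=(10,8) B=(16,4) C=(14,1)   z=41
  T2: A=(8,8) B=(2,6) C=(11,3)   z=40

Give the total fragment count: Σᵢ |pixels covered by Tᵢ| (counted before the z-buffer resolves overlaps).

T0:
  2·area = 12  (B↔C swapped to make it positive)
  edge (6, 4)→(6, 2): d=(0,-2) inclusive
  edge (6, 2)→(12, 0): d=(6,-2) inclusive
  edge (12, 0)→(6, 4): d=(-6,4) inclusive
    (4,0)@(9, 1): e=[6,0,6] → X  [on edge]
    (5,0)@(11, 1): e=[10,4,-2] → .
    (1,1)@(3, 3): e=[-6,0,18] → .  [on edge]
    (3,1)@(7, 3): e=[2,8,2] → X
    (4,1)@(9, 3): e=[6,12,-6] → .
    (3,2)@(7, 5): e=[2,20,-10] → .
  covered (2 px):
    . . . . X . . . .
    . . . X . . . . .
    . . . . . . . . .
    . . . . . . . . .
T1:
  2·area = 26  (B↔C swapped to make it positive)
  edge (10, 8)→(14, 1): d=(4,-7) inclusive
  edge (14, 1)→(16, 4): d=(2,3) inclusive
  edge (16, 4)→(10, 8): d=(-6,4) inclusive
    (6,1)@(13, 3): e=[1,7,18] → X
    (7,1)@(15, 3): e=[15,1,10] → X
    (8,1)@(17, 3): e=[29,-5,2] → .
    (6,2)@(13, 5): e=[9,11,6] → X
    (7,2)@(15, 5): e=[23,5,-2] → .
    (5,3)@(11, 7): e=[3,21,2] → X
    (6,3)@(13, 7): e=[17,15,-6] → .
  covered (4 px):
    . . . . . . . . .
    . . . . . . X X .
    . . . . . . X . .
    . . . . . X . . .
T2:
  2·area = 36
  edge (8, 8)→(2, 6): d=(-6,-2) inclusive
  edge (2, 6)→(11, 3): d=(9,-3) inclusive
  edge (11, 3)→(8, 8): d=(-3,5) inclusive
    (8,0)@(17, 1): e=[60,0,-24] → .  [on edge]
    (5,1)@(11, 3): e=[36,0,0] → X  [on edge]
    (6,1)@(13, 3): e=[40,6,-10] → .
    (2,2)@(5, 5): e=[12,0,24] → X  [on edge]
    (3,2)@(7, 5): e=[16,6,14] → X
    (4,2)@(9, 5): e=[20,12,4] → X
    (5,2)@(11, 5): e=[24,18,-6] → .
    (2,3)@(5, 7): e=[0,18,18] → X  [on edge]
    (4,3)@(9, 7): e=[8,30,-2] → .
  covered (6 px):
    . . . . . . . . .
    . . . . . X . . .
    . . X X X . . . .
    . . X X . . . . .

Answer: 12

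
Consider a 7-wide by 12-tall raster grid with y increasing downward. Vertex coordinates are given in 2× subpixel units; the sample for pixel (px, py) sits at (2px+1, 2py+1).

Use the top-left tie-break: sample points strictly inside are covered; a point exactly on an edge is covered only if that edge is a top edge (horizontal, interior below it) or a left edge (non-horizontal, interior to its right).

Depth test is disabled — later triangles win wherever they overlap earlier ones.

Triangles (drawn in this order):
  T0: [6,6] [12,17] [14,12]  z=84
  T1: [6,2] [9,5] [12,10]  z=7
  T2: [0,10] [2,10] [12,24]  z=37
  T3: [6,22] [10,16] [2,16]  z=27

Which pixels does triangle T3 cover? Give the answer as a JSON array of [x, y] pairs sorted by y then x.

T0:
  2·area = 52  (B↔C swapped to make it positive)
  edge (6, 6)→(14, 12): d=(8,6) right/bottom  bias=-1
  edge (14, 12)→(12, 17): d=(-2,5) right/bottom  bias=-1
  edge (12, 17)→(6, 6): d=(-6,-11) top-left  bias=+0
    (3,3)@(7, 7): e=[2,45,5] → X
    (4,3)@(9, 7): e=[-10,35,27] → .
    (3,4)@(7, 9): e=[18,41,-7] → .
    (4,4)@(9, 9): e=[6,31,15] → X
    (5,4)@(11, 9): e=[-6,21,37] → .
    (4,5)@(9, 11): e=[22,27,3] → X
    (5,5)@(11, 11): e=[10,17,25] → X
    (6,5)@(13, 11): e=[-2,7,47] → .
    (4,6)@(9, 13): e=[38,23,-9] → .
    (5,6)@(11, 13): e=[26,13,13] → X
    (6,6)@(13, 13): e=[14,3,35] → X
    (5,7)@(11, 15): e=[42,9,1] → X
  covered (7 px):
    . . . . . . .
    . . . . . . .
    . . . . . . .
    . . . X . . .
    . . . . X . .
    . . . . X X .
    . . . . . X X
    . . . . . X .
    . . . . . . .
    . . . . . . .
    . . . . . . .
    . . . . . . .
T1:
  2·area = 6
  edge (6, 2)→(9, 5): d=(3,3) right/bottom  bias=-1
  edge (9, 5)→(12, 10): d=(3,5) right/bottom  bias=-1
  edge (12, 10)→(6, 2): d=(-6,-8) top-left  bias=+0
    (2,0)@(5, 1): e=[0,8,-2] → .  [on edge]
    (3,1)@(7, 3): e=[0,4,2] → .  [on edge]
    (4,2)@(9, 5): e=[0,0,6] → .  [on edge]
    (5,3)@(11, 7): e=[0,-4,10] → .  [on edge]
    (6,4)@(13, 9): e=[0,-8,14] → .  [on edge]
  covered (0 px):
    . . . . . . .
    . . . . . . .
    . . . . . . .
    . . . . . . .
    . . . . . . .
    . . . . . . .
    . . . . . . .
    . . . . . . .
    . . . . . . .
    . . . . . . .
    . . . . . . .
    . . . . . . .
T2:
  2·area = 28
  edge (0, 10)→(2, 10): d=(2,0) top-left  bias=+0
  edge (2, 10)→(12, 24): d=(10,14) right/bottom  bias=-1
  edge (12, 24)→(0, 10): d=(-12,-14) top-left  bias=+0
    (0,5)@(1, 11): e=[2,24,2] → X
    (1,5)@(3, 11): e=[2,-4,30] → .
    (0,6)@(1, 13): e=[6,44,-22] → .
    (1,6)@(3, 13): e=[6,16,6] → X
    (2,6)@(5, 13): e=[6,-12,34] → .
    (1,7)@(3, 15): e=[10,36,-18] → .
    (2,7)@(5, 15): e=[10,8,10] → X
    (3,7)@(7, 15): e=[10,-20,38] → .
    (2,8)@(5, 17): e=[14,28,-14] → .
    (3,8)@(7, 17): e=[14,0,14] → .  [on edge]
  covered (3 px):
    . . . . . . .
    . . . . . . .
    . . . . . . .
    . . . . . . .
    . . . . . . .
    X . . . . . .
    . X . . . . .
    . . X . . . .
    . . . . . . .
    . . . . . . .
    . . . . . . .
    . . . . . . .
T3:
  2·area = 48  (B↔C swapped to make it positive)
  edge (6, 22)→(2, 16): d=(-4,-6) top-left  bias=+0
  edge (2, 16)→(10, 16): d=(8,0) top-left  bias=+0
  edge (10, 16)→(6, 22): d=(-4,6) right/bottom  bias=-1
    (1,8)@(3, 17): e=[2,8,38] → X
    (2,8)@(5, 17): e=[14,8,26] → X
    (3,8)@(7, 17): e=[26,8,14] → X
    (4,8)@(9, 17): e=[38,8,2] → X
    (5,8)@(11, 17): e=[50,8,-10] → .
    (1,9)@(3, 19): e=[-6,24,30] → .
    (2,9)@(5, 19): e=[6,24,18] → X
    (4,9)@(9, 19): e=[30,24,-6] → .
    (2,10)@(5, 21): e=[-2,40,10] → .
    (3,10)@(7, 21): e=[10,40,-2] → .
  covered (6 px):
    . . . . . . .
    . . . . . . .
    . . . . . . .
    . . . . . . .
    . . . . . . .
    . . . . . . .
    . . . . . . .
    . . . . . . .
    . X X X X . .
    . . X X . . .
    . . . . . . .
    . . . . . . .

Answer: [[1,8],[2,8],[3,8],[4,8],[2,9],[3,9]]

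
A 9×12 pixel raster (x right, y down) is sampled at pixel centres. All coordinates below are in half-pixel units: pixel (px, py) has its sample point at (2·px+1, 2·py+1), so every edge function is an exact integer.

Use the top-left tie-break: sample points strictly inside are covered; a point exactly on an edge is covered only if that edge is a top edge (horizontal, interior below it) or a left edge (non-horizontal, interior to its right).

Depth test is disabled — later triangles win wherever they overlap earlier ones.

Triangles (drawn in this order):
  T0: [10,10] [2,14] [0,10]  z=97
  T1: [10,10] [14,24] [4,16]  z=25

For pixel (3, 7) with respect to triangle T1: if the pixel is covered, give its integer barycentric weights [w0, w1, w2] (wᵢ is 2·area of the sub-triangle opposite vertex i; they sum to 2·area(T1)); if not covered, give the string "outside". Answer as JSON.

T0:
  2·area = 40
  edge (10, 10)→(2, 14): d=(-8,4) right/bottom  bias=-1
  edge (2, 14)→(0, 10): d=(-2,-4) top-left  bias=+0
  edge (0, 10)→(10, 10): d=(10,0) top-left  bias=+0
    (0,5)@(1, 11): e=[28,2,10] → █
    (1,5)@(3, 11): e=[20,10,10] → █
    (2,5)@(5, 11): e=[12,18,10] → █
    (3,5)@(7, 11): e=[4,26,10] → █
    (4,5)@(9, 11): e=[-4,34,10] → ·
    (0,6)@(1, 13): e=[12,-2,30] → ·
    (1,6)@(3, 13): e=[4,6,30] → █
    (2,6)@(5, 13): e=[-4,14,30] → ·
    (3,6)@(7, 13): e=[-12,22,30] → ·
    (1,7)@(3, 15): e=[-12,2,50] → ·
  covered (5 px):
    · · · · · · · · ·
    · · · · · · · · ·
    · · · · · · · · ·
    · · · · · · · · ·
    · · · · · · · · ·
    █ █ █ █ · · · · ·
    · █ · · · · · · ·
    · · · · · · · · ·
    · · · · · · · · ·
    · · · · · · · · ·
    · · · · · · · · ·
    · · · · · · · · ·
T1:
  2·area = 108
  edge (10, 10)→(14, 24): d=(4,14) right/bottom  bias=-1
  edge (14, 24)→(4, 16): d=(-10,-8) top-left  bias=+0
  edge (4, 16)→(10, 10): d=(6,-6) top-left  bias=+0
    (8,1)@(17, 3): e=[-126,234,0] → ·  [on edge]
    (7,2)@(15, 5): e=[-90,198,0] → ·  [on edge]
    (6,3)@(13, 7): e=[-54,162,0] → ·  [on edge]
    (5,4)@(11, 9): e=[-18,126,0] → ·  [on edge]
    (4,5)@(9, 11): e=[18,90,0] → █  [on edge]
    (5,5)@(11, 11): e=[-10,106,12] → ·
    (3,6)@(7, 13): e=[54,54,0] → █  [on edge]
    (5,6)@(11, 13): e=[-2,86,24] → ·
    (2,7)@(5, 15): e=[90,18,0] → █  [on edge]
    (5,7)@(11, 15): e=[6,66,36] → █
    (6,7)@(13, 15): e=[-22,82,48] → ·
    (1,8)@(3, 17): e=[126,-18,0] → ·  [on edge]
    (0,9)@(1, 19): e=[162,-54,0] → ·  [on edge]
  covered (15 px):
    · · · · · · · · ·
    · · · · · · · · ·
    · · · · · · · · ·
    · · · · · · · · ·
    · · · · · · · · ·
    · · · · █ · · · ·
    · · · █ █ · · · ·
    · · █ █ █ █ · · ·
    · · · █ █ █ · · ·
    · · · · █ █ · · ·
    · · · · · █ █ · ·
    · · · · · · █ · ·

Final: [34,12,62]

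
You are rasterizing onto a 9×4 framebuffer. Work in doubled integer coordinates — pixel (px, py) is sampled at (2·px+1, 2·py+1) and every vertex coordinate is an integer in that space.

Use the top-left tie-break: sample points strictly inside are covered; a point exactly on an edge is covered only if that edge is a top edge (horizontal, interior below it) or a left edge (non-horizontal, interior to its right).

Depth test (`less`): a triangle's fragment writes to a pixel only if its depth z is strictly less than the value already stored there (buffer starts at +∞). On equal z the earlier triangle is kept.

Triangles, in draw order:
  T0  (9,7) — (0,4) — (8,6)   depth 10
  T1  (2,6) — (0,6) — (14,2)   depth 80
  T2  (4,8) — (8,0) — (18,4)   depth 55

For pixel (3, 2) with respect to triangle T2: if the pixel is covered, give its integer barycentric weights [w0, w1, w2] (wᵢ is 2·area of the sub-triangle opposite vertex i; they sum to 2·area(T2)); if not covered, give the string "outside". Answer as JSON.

T0:
  2·area = 6
  edge (9, 7)→(0, 4): d=(-9,-3) top-left  bias=+0
  edge (0, 4)→(8, 6): d=(8,2) right/bottom  bias=-1
  edge (8, 6)→(9, 7): d=(1,1) right/bottom  bias=-1
    (1,0)@(3, 1): e=[36,-30,0] → ·  [on edge]
    (2,1)@(5, 3): e=[24,-18,0] → ·  [on edge]
    (1,2)@(3, 5): e=[0,2,4] → #  [on edge]
    (2,2)@(5, 5): e=[6,-2,2] → ·
    (3,2)@(7, 5): e=[12,-6,0] → ·  [on edge]
    (1,3)@(3, 7): e=[-18,18,6] → ·
    (4,3)@(9, 7): e=[0,6,0] → ·  [on edge]
  covered (1 px):
    · · · · · · · · ·
    · · · · · · · · ·
    · # · · · · · · ·
    · · · · · · · · ·
T1:
  2·area = 8
  edge (2, 6)→(0, 6): d=(-2,0) right/bottom  bias=-1
  edge (0, 6)→(14, 2): d=(14,-4) top-left  bias=+0
  edge (14, 2)→(2, 6): d=(-12,4) right/bottom  bias=-1
    (8,0)@(17, 1): e=[10,-2,0] → ·  [on edge]
    (5,1)@(11, 3): e=[6,2,0] → ·  [on edge]
    (2,2)@(5, 5): e=[2,6,0] → ·  [on edge]
  covered (0 px):
    · · · · · · · · ·
    · · · · · · · · ·
    · · · · · · · · ·
    · · · · · · · · ·
T2:
  2·area = 96
  edge (4, 8)→(8, 0): d=(4,-8) top-left  bias=+0
  edge (8, 0)→(18, 4): d=(10,4) right/bottom  bias=-1
  edge (18, 4)→(4, 8): d=(-14,4) right/bottom  bias=-1
    (4,0)@(9, 1): e=[12,6,78] → #
    (5,0)@(11, 1): e=[28,-2,70] → ·
    (3,1)@(7, 3): e=[4,34,58] → #
    (5,1)@(11, 3): e=[36,18,42] → #
    (6,1)@(13, 3): e=[52,10,34] → #
    (7,1)@(15, 3): e=[68,2,26] → #
    (8,1)@(17, 3): e=[84,-6,18] → ·
    (3,2)@(7, 5): e=[12,54,30] → #
    (7,2)@(15, 5): e=[76,22,-2] → ·
    (2,3)@(5, 7): e=[4,82,10] → #
    (4,3)@(9, 7): e=[36,66,-6] → ·
    (5,3)@(11, 7): e=[52,58,-14] → ·
  covered (12 px):
    · · · · # · · · ·
    · · · # # # # # ·
    · · · # # # # · ·
    · · # # · · · · ·

Answer: [54,30,12]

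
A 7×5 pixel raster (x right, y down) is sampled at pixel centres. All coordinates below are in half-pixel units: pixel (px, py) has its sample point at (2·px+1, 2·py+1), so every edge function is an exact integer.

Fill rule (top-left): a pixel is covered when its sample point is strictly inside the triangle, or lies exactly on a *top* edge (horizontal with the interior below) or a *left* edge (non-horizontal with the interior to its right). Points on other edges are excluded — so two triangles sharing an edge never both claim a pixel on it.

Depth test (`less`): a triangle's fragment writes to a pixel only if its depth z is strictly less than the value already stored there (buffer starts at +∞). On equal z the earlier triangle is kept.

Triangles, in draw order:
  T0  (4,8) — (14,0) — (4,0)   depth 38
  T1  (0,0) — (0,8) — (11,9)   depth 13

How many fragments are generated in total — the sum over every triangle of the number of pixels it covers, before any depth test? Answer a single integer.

T0:
  2·area = 80  (B↔C swapped to make it positive)
  edge (4, 8)→(4, 0): d=(0,-8) top-left  bias=+0
  edge (4, 0)→(14, 0): d=(10,0) top-left  bias=+0
  edge (14, 0)→(4, 8): d=(-10,8) right/bottom  bias=-1
    (2,0)@(5, 1): e=[8,10,62] → #
    (3,0)@(7, 1): e=[24,10,46] → #
    (4,0)@(9, 1): e=[40,10,30] → #
    (5,0)@(11, 1): e=[56,10,14] → #
    (6,0)@(13, 1): e=[72,10,-2] → ·
    (2,1)@(5, 3): e=[8,30,42] → #
    (5,1)@(11, 3): e=[56,30,-6] → ·
    (2,2)@(5, 5): e=[8,50,22] → #
    (4,2)@(9, 5): e=[40,50,-10] → ·
    (2,3)@(5, 7): e=[8,70,2] → #
    (3,3)@(7, 7): e=[24,70,-14] → ·
    (2,4)@(5, 9): e=[8,90,-18] → ·
  covered (10 px):
    · · # # # # ·
    · · # # # · ·
    · · # # · · ·
    · · # · · · ·
    · · · · · · ·
T1:
  2·area = 88  (B↔C swapped to make it positive)
  edge (0, 0)→(11, 9): d=(11,9) right/bottom  bias=-1
  edge (11, 9)→(0, 8): d=(-11,-1) top-left  bias=+0
  edge (0, 8)→(0, 0): d=(0,-8) top-left  bias=+0
    (0,0)@(1, 1): e=[2,78,8] → #
    (1,0)@(3, 1): e=[-16,80,24] → ·
    (0,1)@(1, 3): e=[24,56,8] → #
    (1,1)@(3, 3): e=[6,58,24] → #
    (2,1)@(5, 3): e=[-12,60,40] → ·
    (0,2)@(1, 5): e=[46,34,8] → #
    (2,2)@(5, 5): e=[10,38,40] → #
    (3,2)@(7, 5): e=[-8,40,56] → ·
    (0,3)@(1, 7): e=[68,12,8] → #
    (3,3)@(7, 7): e=[14,18,56] → #
    (4,3)@(9, 7): e=[-4,20,72] → ·
    (0,4)@(1, 9): e=[90,-10,8] → ·
    (5,4)@(11, 9): e=[0,0,88] → ·  [on edge]
  covered (10 px):
    # · · · · · ·
    # # · · · · ·
    # # # · · · ·
    # # # # · · ·
    · · · · · · ·

Result: 20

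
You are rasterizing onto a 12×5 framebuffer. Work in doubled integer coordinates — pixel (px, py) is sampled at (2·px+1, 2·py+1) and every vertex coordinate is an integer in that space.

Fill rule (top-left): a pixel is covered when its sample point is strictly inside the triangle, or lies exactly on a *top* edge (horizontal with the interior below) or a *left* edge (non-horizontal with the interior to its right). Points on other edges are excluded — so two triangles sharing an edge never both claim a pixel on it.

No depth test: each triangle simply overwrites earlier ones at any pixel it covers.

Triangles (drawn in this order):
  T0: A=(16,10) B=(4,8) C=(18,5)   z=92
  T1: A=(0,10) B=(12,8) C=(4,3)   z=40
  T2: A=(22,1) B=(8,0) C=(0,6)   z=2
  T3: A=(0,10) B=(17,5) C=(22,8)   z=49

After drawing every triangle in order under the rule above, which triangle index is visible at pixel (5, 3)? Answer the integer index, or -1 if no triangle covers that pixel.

T0:
  2·area = 64
  edge (16, 10)→(4, 8): d=(-12,-2) top-left  bias=+0
  edge (4, 8)→(18, 5): d=(14,-3) top-left  bias=+0
  edge (18, 5)→(16, 10): d=(-2,5) right/bottom  bias=-1
    (4,3)@(9, 7): e=[22,1,41] → █
    (5,3)@(11, 7): e=[26,7,31] → █
    (6,3)@(13, 7): e=[30,13,21] → █
    (7,3)@(15, 7): e=[34,19,11] → █
    (8,3)@(17, 7): e=[38,25,1] → █
    (9,3)@(19, 7): e=[42,31,-9] → ·
    (4,4)@(9, 9): e=[-2,29,37] → ·
    (5,4)@(11, 9): e=[2,35,27] → █
    (8,4)@(17, 9): e=[14,53,-3] → ·
  covered (8 px):
    · · · · · · · · · · · ·
    · · · · · · · · · · · ·
    · · · · · · · · · · · ·
    · · · · █ █ █ █ █ · · ·
    · · · · · █ █ █ · · · ·
T1:
  2·area = 76  (B↔C swapped to make it positive)
  edge (0, 10)→(4, 3): d=(4,-7) top-left  bias=+0
  edge (4, 3)→(12, 8): d=(8,5) right/bottom  bias=-1
  edge (12, 8)→(0, 10): d=(-12,2) right/bottom  bias=-1
    (1,2)@(3, 5): e=[1,21,54] → █
    (2,2)@(5, 5): e=[15,11,50] → █
    (3,2)@(7, 5): e=[29,1,46] → █
    (4,2)@(9, 5): e=[43,-9,42] → ·
    (1,3)@(3, 7): e=[9,37,30] → █
    (4,3)@(9, 7): e=[51,7,18] → █
    (5,3)@(11, 7): e=[65,-3,14] → ·
    (0,4)@(1, 9): e=[3,63,10] → █
    (3,4)@(7, 9): e=[45,33,-2] → ·
    (4,4)@(9, 9): e=[59,23,-6] → ·
  covered (10 px):
    · · · · · · · · · · · ·
    · · · · · · · · · · · ·
    · █ █ █ · · · · · · · ·
    · █ █ █ █ · · · · · · ·
    █ █ █ · · · · · · · · ·
T2:
  2·area = 92  (B↔C swapped to make it positive)
  edge (22, 1)→(0, 6): d=(-22,5) right/bottom  bias=-1
  edge (0, 6)→(8, 0): d=(8,-6) top-left  bias=+0
  edge (8, 0)→(22, 1): d=(14,1) right/bottom  bias=-1
    (3,0)@(7, 1): e=[75,2,15] → █
    (4,0)@(9, 1): e=[65,14,13] → █
    (5,0)@(11, 1): e=[55,26,11] → █
    (6,0)@(13, 1): e=[45,38,9] → █
    (7,0)@(15, 1): e=[35,50,7] → █
    (8,0)@(17, 1): e=[25,62,5] → █
    (9,0)@(19, 1): e=[15,74,3] → █
    (10,0)@(21, 1): e=[5,86,1] → █
    (11,0)@(23, 1): e=[-5,98,-1] → ·
    (2,1)@(5, 3): e=[41,6,45] → █
    (7,1)@(15, 3): e=[-9,66,35] → ·
    (8,1)@(17, 3): e=[-19,78,33] → ·
  covered (14 px):
    · · · █ █ █ █ █ █ █ █ ·
    · · █ █ █ █ █ · · · · ·
    · █ · · · · · · · · · ·
    · · · · · · · · · · · ·
    · · · · · · · · · · · ·
T3:
  2·area = 76
  edge (0, 10)→(17, 5): d=(17,-5) top-left  bias=+0
  edge (17, 5)→(22, 8): d=(5,3) right/bottom  bias=-1
  edge (22, 8)→(0, 10): d=(-22,2) right/bottom  bias=-1
    (8,2)@(17, 5): e=[0,0,76] → ·  [on edge]
    (5,3)@(11, 7): e=[4,28,44] → █
    (6,3)@(13, 7): e=[14,22,40] → █
    (7,3)@(15, 7): e=[24,16,36] → █
    (8,3)@(17, 7): e=[34,10,32] → █
    (9,3)@(19, 7): e=[44,4,28] → █
    (10,3)@(21, 7): e=[54,-2,24] → ·
    (2,4)@(5, 9): e=[8,56,12] → █
    (3,4)@(7, 9): e=[18,50,8] → █
    (4,4)@(9, 9): e=[28,44,4] → █
    (5,4)@(11, 9): e=[38,38,0] → ·  [on edge]
    (6,4)@(13, 9): e=[48,32,-4] → ·
  covered (8 px):
    · · · · · · · · · · · ·
    · · · · · · · · · · · ·
    · · · · · · · · · · · ·
    · · · · · █ █ █ █ █ · ·
    · · █ █ █ · · · · · · ·

Z-buffer (winner per pixel, '.' = empty):
  . . . 2 2 2 2 2 2 2 2 .
  . . 2 2 2 2 2 . . . . .
  . 2 1 1 . . . . . . . .
  . 1 1 1 1 3 3 3 3 3 . .
  1 1 3 3 3 0 0 0 . . . .

Final: 3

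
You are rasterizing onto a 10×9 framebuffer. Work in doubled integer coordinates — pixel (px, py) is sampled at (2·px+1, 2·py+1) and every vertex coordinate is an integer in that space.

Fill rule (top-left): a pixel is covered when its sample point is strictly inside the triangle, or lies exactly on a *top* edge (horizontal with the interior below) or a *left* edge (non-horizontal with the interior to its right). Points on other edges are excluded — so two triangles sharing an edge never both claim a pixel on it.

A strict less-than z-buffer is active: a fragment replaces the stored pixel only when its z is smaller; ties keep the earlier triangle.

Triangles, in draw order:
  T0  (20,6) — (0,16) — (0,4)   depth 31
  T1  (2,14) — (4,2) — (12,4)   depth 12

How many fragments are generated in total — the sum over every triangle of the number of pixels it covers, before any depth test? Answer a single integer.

T0:
  2·area = 240
  edge (20, 6)→(0, 16): d=(-20,10) right/bottom  bias=-1
  edge (0, 16)→(0, 4): d=(0,-12) top-left  bias=+0
  edge (0, 4)→(20, 6): d=(20,2) right/bottom  bias=-1
    (0,2)@(1, 5): e=[210,12,18] → #
    (1,2)@(3, 5): e=[190,36,14] → #
    (2,2)@(5, 5): e=[170,60,10] → #
    (3,2)@(7, 5): e=[150,84,6] → #
    (4,2)@(9, 5): e=[130,108,2] → #
    (5,2)@(11, 5): e=[110,132,-2] → ·
    (0,3)@(1, 7): e=[170,12,58] → #
    (5,3)@(11, 7): e=[70,132,38] → #
    (6,3)@(13, 7): e=[50,156,34] → #
    (7,3)@(15, 7): e=[30,180,30] → #
    (8,3)@(17, 7): e=[10,204,26] → #
    (9,3)@(19, 7): e=[-10,228,22] → ·
  covered (30 px):
    · · · · · · · · · ·
    · · · · · · · · · ·
    # # # # # · · · · ·
    # # # # # # # # # ·
    # # # # # # # · · ·
    # # # # # · · · · ·
    # # # · · · · · · ·
    # · · · · · · · · ·
    · · · · · · · · · ·
T1:
  2·area = 100
  edge (2, 14)→(4, 2): d=(2,-12) top-left  bias=+0
  edge (4, 2)→(12, 4): d=(8,2) right/bottom  bias=-1
  edge (12, 4)→(2, 14): d=(-10,10) right/bottom  bias=-1
    (7,0)@(15, 1): e=[130,-30,0] → ·  [on edge]
    (2,1)@(5, 3): e=[14,6,80] → #
    (3,1)@(7, 3): e=[38,2,60] → #
    (4,1)@(9, 3): e=[62,-2,40] → ·
    (6,1)@(13, 3): e=[110,-10,0] → ·  [on edge]
    (2,2)@(5, 5): e=[18,22,60] → #
    (4,2)@(9, 5): e=[66,14,20] → #
    (5,2)@(11, 5): e=[90,10,0] → ·  [on edge]
    (2,3)@(5, 7): e=[22,38,40] → #
    (4,3)@(9, 7): e=[70,30,0] → ·  [on edge]
    (1,4)@(3, 9): e=[2,58,40] → #
    (3,4)@(7, 9): e=[50,50,0] → ·  [on edge]
    (2,5)@(5, 11): e=[30,70,0] → ·  [on edge]
    (1,6)@(3, 13): e=[10,90,0] → ·  [on edge]
    (0,7)@(1, 15): e=[-10,110,0] → ·  [on edge]
  covered (10 px):
    · · · · · · · · · ·
    · · # # · · · · · ·
    · · # # # · · · · ·
    · · # # · · · · · ·
    · # # · · · · · · ·
    · # · · · · · · · ·
    · · · · · · · · · ·
    · · · · · · · · · ·
    · · · · · · · · · ·

Final: 40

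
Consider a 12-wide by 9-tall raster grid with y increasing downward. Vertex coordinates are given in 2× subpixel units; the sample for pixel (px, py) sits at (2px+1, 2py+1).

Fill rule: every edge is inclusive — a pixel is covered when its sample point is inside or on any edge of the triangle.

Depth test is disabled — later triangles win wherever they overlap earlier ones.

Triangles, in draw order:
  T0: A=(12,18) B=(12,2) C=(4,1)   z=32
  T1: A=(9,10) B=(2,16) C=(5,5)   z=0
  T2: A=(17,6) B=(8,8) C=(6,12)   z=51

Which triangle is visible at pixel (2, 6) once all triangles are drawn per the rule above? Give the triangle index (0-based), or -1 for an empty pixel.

T0:
  2·area = 128  (B↔C swapped to make it positive)
  edge (12, 18)→(4, 1): d=(-8,-17) inclusive
  edge (4, 1)→(12, 2): d=(8,1) inclusive
  edge (12, 2)→(12, 18): d=(0,16) inclusive
    (2,1)@(5, 3): e=[1,15,112] → X
    (3,1)@(7, 3): e=[35,13,80] → X
    (4,1)@(9, 3): e=[69,11,48] → X
    (5,1)@(11, 3): e=[103,9,16] → X
    (6,1)@(13, 3): e=[137,7,-16] → .
    (2,2)@(5, 5): e=[-15,31,112] → .
    (3,2)@(7, 5): e=[19,29,80] → X
    (6,2)@(13, 5): e=[121,23,-16] → .
    (3,3)@(7, 7): e=[3,45,80] → X
    (6,3)@(13, 7): e=[105,39,-16] → .
    (3,4)@(7, 9): e=[-13,61,80] → .
    (4,4)@(9, 9): e=[21,59,48] → X
  covered (16 px):
    . . . . . . . . . . . .
    . . X X X X . . . . . .
    . . . X X X . . . . . .
    . . . X X X . . . . . .
    . . . . X X . . . . . .
    . . . . X X . . . . . .
    . . . . . X . . . . . .
    . . . . . X . . . . . .
    . . . . . . . . . . . .
T1:
  2·area = 59
  edge (9, 10)→(2, 16): d=(-7,6) inclusive
  edge (2, 16)→(5, 5): d=(3,-11) inclusive
  edge (5, 5)→(9, 10): d=(4,5) inclusive
    (2,2)@(5, 5): e=[59,0,0] → X  [on edge]
    (3,2)@(7, 5): e=[47,22,-10] → .
    (2,3)@(5, 7): e=[45,6,8] → X
    (3,3)@(7, 7): e=[33,28,-2] → .
    (2,4)@(5, 9): e=[31,12,16] → X
    (3,4)@(7, 9): e=[19,34,6] → X
    (4,4)@(9, 9): e=[7,56,-4] → .
    (2,5)@(5, 11): e=[17,18,24] → X
    (4,5)@(9, 11): e=[-7,62,4] → .
    (1,6)@(3, 13): e=[15,2,42] → X
    (3,6)@(7, 13): e=[-9,46,22] → .
    (1,7)@(3, 15): e=[1,8,50] → X
    (6,7)@(13, 15): e=[-59,118,0] → .  [on edge]
  covered (9 px):
    . . . . . . . . . . . .
    . . . . . . . . . . . .
    . . X . . . . . . . . .
    . . X . . . . . . . . .
    . . X X . . . . . . . .
    . . X X . . . . . . . .
    . X X . . . . . . . . .
    . X . . . . . . . . . .
    . . . . . . . . . . . .
T2:
  2·area = 32  (B↔C swapped to make it positive)
  edge (17, 6)→(6, 12): d=(-11,6) inclusive
  edge (6, 12)→(8, 8): d=(2,-4) inclusive
  edge (8, 8)→(17, 6): d=(9,-2) inclusive
    (6,3)@(13, 7): e=[13,18,1] → X
    (7,3)@(15, 7): e=[1,26,5] → X
    (8,3)@(17, 7): e=[-11,34,9] → .
    (4,4)@(9, 9): e=[15,6,11] → X
    (5,4)@(11, 9): e=[3,14,15] → X
    (6,4)@(13, 9): e=[-9,22,19] → .
    (7,4)@(15, 9): e=[-21,30,23] → .
    (3,5)@(7, 11): e=[5,2,25] → X
    (4,5)@(9, 11): e=[-7,10,29] → .
    (5,5)@(11, 11): e=[-19,18,33] → .
    (3,6)@(7, 13): e=[-17,6,43] → .
  covered (5 px):
    . . . . . . . . . . . .
    . . . . . . . . . . . .
    . . . . . . . . . . . .
    . . . . . . X X . . . .
    . . . . X X . . . . . .
    . . . X . . . . . . . .
    . . . . . . . . . . . .
    . . . . . . . . . . . .
    . . . . . . . . . . . .

Z-buffer (winner per pixel, '.' = empty):
  . . . . . . . . . . . .
  . . 0 0 0 0 . . . . . .
  . . 1 0 0 0 . . . . . .
  . . 1 0 0 0 2 2 . . . .
  . . 1 1 2 2 . . . . . .
  . . 1 2 0 0 . . . . . .
  . 1 1 . . 0 . . . . . .
  . 1 . . . 0 . . . . . .
  . . . . . . . . . . . .

Final: 1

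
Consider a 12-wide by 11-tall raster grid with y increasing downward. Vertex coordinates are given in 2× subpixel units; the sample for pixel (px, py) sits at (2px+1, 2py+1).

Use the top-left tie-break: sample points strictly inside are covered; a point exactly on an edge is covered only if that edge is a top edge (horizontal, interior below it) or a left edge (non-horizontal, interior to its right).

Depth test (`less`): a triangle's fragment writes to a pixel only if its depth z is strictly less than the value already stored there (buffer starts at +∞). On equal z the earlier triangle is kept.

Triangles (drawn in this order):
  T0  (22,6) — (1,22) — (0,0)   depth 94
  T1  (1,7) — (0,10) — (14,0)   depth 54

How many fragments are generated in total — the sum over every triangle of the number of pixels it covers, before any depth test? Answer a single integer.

T0:
  2·area = 478
  edge (22, 6)→(1, 22): d=(-21,16) right/bottom  bias=-1
  edge (1, 22)→(0, 0): d=(-1,-22) top-left  bias=+0
  edge (0, 0)→(22, 6): d=(22,6) right/bottom  bias=-1
    (0,0)@(1, 1): e=[441,21,16] → #
    (1,0)@(3, 1): e=[409,65,4] → #
    (2,0)@(5, 1): e=[377,109,-8] → ·
    (0,1)@(1, 3): e=[399,19,60] → #
    (2,1)@(5, 3): e=[335,107,36] → #
    (3,1)@(7, 3): e=[303,151,24] → #
    (4,1)@(9, 3): e=[271,195,12] → #
    (5,1)@(11, 3): e=[239,239,0] → ·  [on edge]
    (0,2)@(1, 5): e=[357,17,104] → #
    (5,2)@(11, 5): e=[197,237,44] → #
    (6,2)@(13, 5): e=[165,281,32] → #
    (7,2)@(15, 5): e=[133,325,20] → #
  covered (61 px):
    # # · · · · · · · · · ·
    # # # # # · · · · · · ·
    # # # # # # # # # · · ·
    # # # # # # # # # # · ·
    # # # # # # # # # · · ·
    # # # # # # # # · · · ·
    # # # # # # · · · · · ·
    # # # # # · · · · · · ·
    # # # # · · · · · · · ·
    # # · · · · · · · · · ·
    # · · · · · · · · · · ·
T1:
  2·area = 32  (B↔C swapped to make it positive)
  edge (1, 7)→(14, 0): d=(13,-7) top-left  bias=+0
  edge (14, 0)→(0, 10): d=(-14,10) right/bottom  bias=-1
  edge (0, 10)→(1, 7): d=(1,-3) top-left  bias=+0
    (1,0)@(3, 1): e=[-64,96,0] → ·  [on edge]
    (4,1)@(9, 3): e=[4,8,20] → #
    (5,1)@(11, 3): e=[18,-12,26] → ·
    (2,2)@(5, 5): e=[2,20,10] → #
    (3,2)@(7, 5): e=[16,0,16] → ·  [on edge]
    (4,2)@(9, 5): e=[30,-20,22] → ·
    (0,3)@(1, 7): e=[0,32,0] → #  [on edge]
    (1,3)@(3, 7): e=[14,12,6] → #
    (2,3)@(5, 7): e=[28,-8,12] → ·
    (0,4)@(1, 9): e=[26,4,2] → #
    (1,4)@(3, 9): e=[40,-16,8] → ·
    (0,5)@(1, 11): e=[52,-24,4] → ·
  covered (5 px):
    · · · · · · · · · · · ·
    · · · · # · · · · · · ·
    · · # · · · · · · · · ·
    # # · · · · · · · · · ·
    # · · · · · · · · · · ·
    · · · · · · · · · · · ·
    · · · · · · · · · · · ·
    · · · · · · · · · · · ·
    · · · · · · · · · · · ·
    · · · · · · · · · · · ·
    · · · · · · · · · · · ·

Answer: 66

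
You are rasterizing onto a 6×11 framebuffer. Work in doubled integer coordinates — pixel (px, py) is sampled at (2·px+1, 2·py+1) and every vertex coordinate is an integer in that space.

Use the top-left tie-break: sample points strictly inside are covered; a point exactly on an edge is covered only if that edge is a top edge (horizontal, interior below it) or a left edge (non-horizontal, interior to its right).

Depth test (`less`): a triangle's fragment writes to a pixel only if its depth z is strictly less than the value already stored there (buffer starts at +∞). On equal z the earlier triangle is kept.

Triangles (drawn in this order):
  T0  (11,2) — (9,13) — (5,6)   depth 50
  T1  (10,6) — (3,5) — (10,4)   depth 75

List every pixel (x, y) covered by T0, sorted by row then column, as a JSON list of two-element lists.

T0:
  2·area = 58
  edge (11, 2)→(9, 13): d=(-2,11) right/bottom  bias=-1
  edge (9, 13)→(5, 6): d=(-4,-7) top-left  bias=+0
  edge (5, 6)→(11, 2): d=(6,-4) top-left  bias=+0
    (3,2)@(7, 5): e=[38,18,2] → #
    (4,2)@(9, 5): e=[16,32,10] → #
    (5,2)@(11, 5): e=[-6,46,18] → ·
    (3,3)@(7, 7): e=[34,10,14] → #
    (5,3)@(11, 7): e=[-10,38,30] → ·
    (3,4)@(7, 9): e=[30,2,26] → #
    (5,4)@(11, 9): e=[-14,30,42] → ·
    (3,5)@(7, 11): e=[26,-6,38] → ·
    (4,5)@(9, 11): e=[4,8,46] → #
    (5,5)@(11, 11): e=[-18,22,54] → ·
    (4,6)@(9, 13): e=[0,0,58] → ·  [on edge]
  covered (7 px):
    · · · · · ·
    · · · · · ·
    · · · # # ·
    · · · # # ·
    · · · # # ·
    · · · · # ·
    · · · · · ·
    · · · · · ·
    · · · · · ·
    · · · · · ·
    · · · · · ·
T1:
  2·area = 14
  edge (10, 6)→(3, 5): d=(-7,-1) top-left  bias=+0
  edge (3, 5)→(10, 4): d=(7,-1) top-left  bias=+0
  edge (10, 4)→(10, 6): d=(0,2) right/bottom  bias=-1
    (1,2)@(3, 5): e=[0,0,14] → #  [on edge]
    (2,2)@(5, 5): e=[2,2,10] → #
    (3,2)@(7, 5): e=[4,4,6] → #
    (4,2)@(9, 5): e=[6,6,2] → #
    (5,2)@(11, 5): e=[8,8,-2] → ·
    (1,3)@(3, 7): e=[-14,14,14] → ·
    (2,3)@(5, 7): e=[-12,16,10] → ·
    (3,3)@(7, 7): e=[-10,18,6] → ·
    (4,3)@(9, 7): e=[-8,20,2] → ·
  covered (4 px):
    · · · · · ·
    · · · · · ·
    · # # # # ·
    · · · · · ·
    · · · · · ·
    · · · · · ·
    · · · · · ·
    · · · · · ·
    · · · · · ·
    · · · · · ·
    · · · · · ·

Result: [[3,2],[4,2],[3,3],[4,3],[3,4],[4,4],[4,5]]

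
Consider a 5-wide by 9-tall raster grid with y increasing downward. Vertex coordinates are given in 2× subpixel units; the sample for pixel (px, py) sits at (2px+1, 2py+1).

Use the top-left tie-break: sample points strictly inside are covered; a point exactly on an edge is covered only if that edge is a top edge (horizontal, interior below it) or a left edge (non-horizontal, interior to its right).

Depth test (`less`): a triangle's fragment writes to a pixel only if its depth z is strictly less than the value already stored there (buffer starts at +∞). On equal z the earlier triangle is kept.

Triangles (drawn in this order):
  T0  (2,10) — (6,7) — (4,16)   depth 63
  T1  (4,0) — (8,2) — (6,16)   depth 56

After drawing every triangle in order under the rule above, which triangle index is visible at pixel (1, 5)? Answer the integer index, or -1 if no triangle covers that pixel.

T0:
  2·area = 30
  edge (2, 10)→(6, 7): d=(4,-3) top-left  bias=+0
  edge (6, 7)→(4, 16): d=(-2,9) right/bottom  bias=-1
  edge (4, 16)→(2, 10): d=(-2,-6) top-left  bias=+0
    (0,3)@(1, 7): e=[-15,45,0] → ·  [on edge]
    (2,4)@(5, 9): e=[5,5,20] → █
    (3,4)@(7, 9): e=[11,-13,32] → ·
    (1,5)@(3, 11): e=[7,19,4] → █
    (3,5)@(7, 11): e=[19,-17,28] → ·
    (1,6)@(3, 13): e=[15,15,0] → █  [on edge]
    (2,6)@(5, 13): e=[21,-3,12] → ·
    (1,7)@(3, 15): e=[23,11,-4] → ·
  covered (4 px):
    · · · · ·
    · · · · ·
    · · · · ·
    · · · · ·
    · · █ · ·
    · █ █ · ·
    · █ · · ·
    · · · · ·
    · · · · ·
T1:
  2·area = 60
  edge (4, 0)→(8, 2): d=(4,2) right/bottom  bias=-1
  edge (8, 2)→(6, 16): d=(-2,14) right/bottom  bias=-1
  edge (6, 16)→(4, 0): d=(-2,-16) top-left  bias=+0
    (2,0)@(5, 1): e=[2,44,14] → █
    (3,0)@(7, 1): e=[-2,16,46] → ·
    (2,1)@(5, 3): e=[10,40,10] → █
    (3,1)@(7, 3): e=[6,12,42] → █
    (4,1)@(9, 3): e=[2,-16,74] → ·
    (2,2)@(5, 5): e=[18,36,6] → █
    (4,2)@(9, 5): e=[10,-20,70] → ·
    (2,3)@(5, 7): e=[26,32,2] → █
    (4,3)@(9, 7): e=[18,-24,66] → ·
    (2,4)@(5, 9): e=[34,28,-2] → ·
    (3,4)@(7, 9): e=[30,0,30] → ·  [on edge]
  covered (7 px):
    · · █ · ·
    · · █ █ ·
    · · █ █ ·
    · · █ █ ·
    · · · · ·
    · · · · ·
    · · · · ·
    · · · · ·
    · · · · ·

Z-buffer (winner per pixel, '.' = empty):
  . . 1 . .
  . . 1 1 .
  . . 1 1 .
  . . 1 1 .
  . . 0 . .
  . 0 0 . .
  . 0 . . .
  . . . . .
  . . . . .

Final: 0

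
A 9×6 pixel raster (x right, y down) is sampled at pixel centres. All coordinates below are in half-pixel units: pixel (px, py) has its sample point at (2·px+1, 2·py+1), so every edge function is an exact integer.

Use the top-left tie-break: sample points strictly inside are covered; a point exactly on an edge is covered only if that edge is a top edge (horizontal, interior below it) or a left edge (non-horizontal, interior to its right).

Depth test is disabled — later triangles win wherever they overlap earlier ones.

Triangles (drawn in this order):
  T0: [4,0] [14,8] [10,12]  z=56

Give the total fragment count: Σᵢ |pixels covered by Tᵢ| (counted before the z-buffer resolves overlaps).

T0:
  2·area = 72
  edge (4, 0)→(14, 8): d=(10,8) right/bottom  bias=-1
  edge (14, 8)→(10, 12): d=(-4,4) right/bottom  bias=-1
  edge (10, 12)→(4, 0): d=(-6,-12) top-left  bias=+0
    (2,0)@(5, 1): e=[2,64,6] → X
    (3,0)@(7, 1): e=[-14,56,30] → .
    (2,1)@(5, 3): e=[22,56,-6] → .
    (3,1)@(7, 3): e=[6,48,18] → X
    (4,1)@(9, 3): e=[-10,40,42] → .
    (3,2)@(7, 5): e=[26,40,6] → X
    (4,2)@(9, 5): e=[10,32,30] → X
    (5,2)@(11, 5): e=[-6,24,54] → .
    (8,2)@(17, 5): e=[-54,0,126] → .  [on edge]
    (3,3)@(7, 7): e=[46,32,-6] → .
    (4,3)@(9, 7): e=[30,24,18] → X
    (5,3)@(11, 7): e=[14,16,42] → X
    (7,3)@(15, 7): e=[-18,0,90] → .  [on edge]
    (6,4)@(13, 9): e=[18,0,54] → .  [on edge]
    (5,5)@(11, 11): e=[54,0,18] → .  [on edge]
  covered (8 px):
    . . X . . . . . .
    . . . X . . . . .
    . . . X X . . . .
    . . . . X X . . .
    . . . . X X . . .
    . . . . . . . . .

Answer: 8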